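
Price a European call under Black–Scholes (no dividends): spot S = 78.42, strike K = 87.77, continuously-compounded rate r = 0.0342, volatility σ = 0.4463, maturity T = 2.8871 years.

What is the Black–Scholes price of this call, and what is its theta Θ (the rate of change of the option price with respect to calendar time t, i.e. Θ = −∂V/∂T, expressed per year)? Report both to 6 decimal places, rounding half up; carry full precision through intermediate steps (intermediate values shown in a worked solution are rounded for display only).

price = 22.784962
Θ = -4.789322

σ√T = 0.4463·√2.8871 = 0.758329
d₁ = (ln(S/K) + (r+σ²/2)T) / (σ√T) = (ln(78.42/87.77) + (0.0342+0.4463²/2)·2.8871) / 0.758329 = (-0.112641 + 0.386270) / 0.758329 = 0.360832
d₂ = d₁ − σ√T = 0.360832 − 0.758329 = -0.397497
e^{−rT} = e^{−0.0342·2.8871} = 0.905979
N(d₁) = 0.640888,  N(d₂) = 0.345501
Call price V = S·N(d₁) − K·e^{−rT}·N(d₂) = 50.258405 − 27.473442 = 22.784962
φ(d₁) = (1/√(2π))·e^{−d₁²/2} = 0.373798
Θ = −S·φ(d₁)·σ/(2√T) − r·K·e^{−rT}·N(d₂) = −3.849730 − 0.939592 = -4.789322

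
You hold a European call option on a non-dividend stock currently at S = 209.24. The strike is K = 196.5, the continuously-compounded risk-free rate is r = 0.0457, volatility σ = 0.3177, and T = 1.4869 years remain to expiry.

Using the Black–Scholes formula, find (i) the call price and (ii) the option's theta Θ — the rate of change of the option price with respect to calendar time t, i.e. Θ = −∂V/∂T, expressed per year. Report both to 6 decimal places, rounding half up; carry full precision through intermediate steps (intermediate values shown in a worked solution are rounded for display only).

price = 44.670078
Θ = -14.118018

σ√T = 0.3177·√1.4869 = 0.387399
d₁ = (ln(S/K) + (r+σ²/2)T) / (σ√T) = (ln(209.24/196.5) + (0.0457+0.3177²/2)·1.4869) / 0.387399 = (0.062819 + 0.142990) / 0.387399 = 0.531261
d₂ = d₁ − σ√T = 0.531261 − 0.387399 = 0.143862
e^{−rT} = e^{−0.0457·1.4869} = 0.934306
N(d₁) = 0.702381,  N(d₂) = 0.557195
Call price V = S·N(d₁) − K·e^{−rT}·N(d₂) = 146.966186 − 102.296108 = 44.670078
φ(d₁) = (1/√(2π))·e^{−d₁²/2} = 0.346436
Θ = −S·φ(d₁)·σ/(2√T) − r·K·e^{−rT}·N(d₂) = −9.443086 − 4.674932 = -14.118018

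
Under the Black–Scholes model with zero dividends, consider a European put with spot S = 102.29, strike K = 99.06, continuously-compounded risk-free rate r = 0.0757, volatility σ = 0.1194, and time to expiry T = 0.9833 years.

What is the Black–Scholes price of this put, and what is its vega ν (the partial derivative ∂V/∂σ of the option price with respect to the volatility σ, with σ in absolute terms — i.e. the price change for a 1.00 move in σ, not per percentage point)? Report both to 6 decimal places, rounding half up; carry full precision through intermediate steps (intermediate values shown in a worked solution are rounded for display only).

σ√T = 0.1194·√0.9833 = 0.118399
d₁ = (ln(S/K) + (r+σ²/2)T) / (σ√T) = (ln(102.29/99.06) + (0.0757+0.1194²/2)·0.9833) / 0.118399 = (0.032086 + 0.081445) / 0.118399 = 0.958887
d₂ = d₁ − σ√T = 0.958887 − 0.118399 = 0.840489
e^{−rT} = e^{−0.0757·0.9833} = 0.928267
N(−d₁) = 0.168808,  N(−d₂) = 0.200317
Put price V = K·e^{−rT}·N(−d₂) − S·N(−d₁) = 18.419997 − 17.267341 = 1.152656
φ(d₁) = (1/√(2π))·e^{−d₁²/2} = 0.251913
ν = S·φ(d₁)·√T = 25.552120

price = 1.152656
ν = 25.552120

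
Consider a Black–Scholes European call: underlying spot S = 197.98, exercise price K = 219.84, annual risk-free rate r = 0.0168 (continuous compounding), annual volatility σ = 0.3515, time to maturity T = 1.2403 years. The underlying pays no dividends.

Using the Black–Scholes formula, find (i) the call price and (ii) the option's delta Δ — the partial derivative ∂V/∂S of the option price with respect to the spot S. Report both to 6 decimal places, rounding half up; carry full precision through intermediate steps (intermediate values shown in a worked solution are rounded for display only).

price = 24.127186
Δ = 0.492585

σ√T = 0.3515·√1.2403 = 0.391461
d₁ = (ln(S/K) + (r+σ²/2)T) / (σ√T) = (ln(197.98/219.84) + (0.0168+0.3515²/2)·1.2403) / 0.391461 = (-0.104734 + 0.097458) / 0.391461 = -0.018587
d₂ = d₁ − σ√T = -0.018587 − 0.391461 = -0.410048
e^{−rT} = e^{−0.0168·1.2403} = 0.979379
N(d₁) = 0.492585,  N(d₂) = 0.340885
Call price V = S·N(d₁) − K·e^{−rT}·N(d₂) = 97.522048 − 73.394862 = 24.127186
Δ = N(d₁) = 0.492585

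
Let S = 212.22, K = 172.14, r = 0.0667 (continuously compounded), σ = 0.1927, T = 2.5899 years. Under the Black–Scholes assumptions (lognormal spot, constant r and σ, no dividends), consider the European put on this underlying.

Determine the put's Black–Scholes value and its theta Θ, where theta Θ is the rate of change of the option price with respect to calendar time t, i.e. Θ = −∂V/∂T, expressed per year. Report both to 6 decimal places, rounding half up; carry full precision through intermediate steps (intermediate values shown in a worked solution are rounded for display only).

σ√T = 0.1927·√2.5899 = 0.310115
d₁ = (ln(S/K) + (r+σ²/2)T) / (σ√T) = (ln(212.22/172.14) + (0.0667+0.1927²/2)·2.5899) / 0.310115 = (0.209315 + 0.220832) / 0.310115 = 1.387056
d₂ = d₁ − σ√T = 1.387056 − 0.310115 = 1.076941
e^{−rT} = e^{−0.0667·2.5899} = 0.841351
N(−d₁) = 0.082712,  N(−d₂) = 0.140753
Put price V = K·e^{−rT}·N(−d₂) − S·N(−d₁) = 20.385320 − 17.553198 = 2.832122
φ(d₁) = (1/√(2π))·e^{−d₁²/2} = 0.152453
Θ = −S·φ(d₁)·σ/(2√T) + r·K·e^{−rT}·N(−d₂) = −1.937008 + 1.359701 = -0.577307

price = 2.832122
Θ = -0.577307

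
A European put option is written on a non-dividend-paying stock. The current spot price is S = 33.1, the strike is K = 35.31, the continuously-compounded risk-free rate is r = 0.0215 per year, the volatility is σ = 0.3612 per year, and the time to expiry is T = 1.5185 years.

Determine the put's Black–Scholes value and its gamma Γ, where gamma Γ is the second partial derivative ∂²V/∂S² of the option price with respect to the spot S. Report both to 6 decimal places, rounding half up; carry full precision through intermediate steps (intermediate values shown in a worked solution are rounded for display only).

price = 6.477031
Γ = 0.026773

σ√T = 0.3612·√1.5185 = 0.445097
d₁ = (ln(S/K) + (r+σ²/2)T) / (σ√T) = (ln(33.1/35.31) + (0.0215+0.3612²/2)·1.5185) / 0.445097 = (-0.064633 + 0.131704) / 0.445097 = 0.150688
d₂ = d₁ − σ√T = 0.150688 − 0.445097 = -0.294410
e^{−rT} = e^{−0.0215·1.5185} = 0.967879
N(−d₁) = 0.440111,  N(−d₂) = 0.615778
Put price V = K·e^{−rT}·N(−d₂) − S·N(−d₁) = 21.044707 − 14.567676 = 6.477031
φ(d₁) = (1/√(2π))·e^{−d₁²/2} = 0.394439
Γ = φ(d₁) / (S·σ·√T) = 0.026773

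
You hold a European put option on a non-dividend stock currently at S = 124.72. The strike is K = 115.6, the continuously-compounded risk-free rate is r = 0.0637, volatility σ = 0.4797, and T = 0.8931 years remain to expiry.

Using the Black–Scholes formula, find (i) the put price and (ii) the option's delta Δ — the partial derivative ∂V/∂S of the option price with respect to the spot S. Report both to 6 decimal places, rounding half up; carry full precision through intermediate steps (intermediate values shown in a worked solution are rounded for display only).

σ√T = 0.4797·√0.8931 = 0.453336
d₁ = (ln(S/K) + (r+σ²/2)T) / (σ√T) = (ln(124.72/115.6) + (0.0637+0.4797²/2)·0.8931) / 0.453336 = (0.075935 + 0.159647) / 0.453336 = 0.519664
d₂ = d₁ − σ√T = 0.519664 − 0.453336 = 0.066329
e^{−rT} = e^{−0.0637·0.8931} = 0.944698
N(−d₁) = 0.301649,  N(−d₂) = 0.473558
Put price V = K·e^{−rT}·N(−d₂) − S·N(−d₁) = 51.715870 − 37.621637 = 14.094233
Δ = −N(−d₁) = -0.301649

price = 14.094233
Δ = -0.301649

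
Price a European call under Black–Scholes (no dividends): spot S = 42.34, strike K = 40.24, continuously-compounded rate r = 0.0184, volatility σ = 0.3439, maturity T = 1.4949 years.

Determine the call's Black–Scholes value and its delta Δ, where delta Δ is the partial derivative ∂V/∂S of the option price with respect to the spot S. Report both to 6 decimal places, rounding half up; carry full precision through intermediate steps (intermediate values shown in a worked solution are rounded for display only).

price = 8.496200
Δ = 0.654183

σ√T = 0.3439·√1.4949 = 0.420473
d₁ = (ln(S/K) + (r+σ²/2)T) / (σ√T) = (ln(42.34/40.24) + (0.0184+0.3439²/2)·1.4949) / 0.420473 = (0.050871 + 0.115905) / 0.420473 = 0.396638
d₂ = d₁ − σ√T = 0.396638 − 0.420473 = -0.023835
e^{−rT} = e^{−0.0184·1.4949} = 0.972869
N(d₁) = 0.654183,  N(d₂) = 0.490492
Call price V = S·N(d₁) − K·e^{−rT}·N(d₂) = 27.698103 − 19.201903 = 8.496200
Δ = N(d₁) = 0.654183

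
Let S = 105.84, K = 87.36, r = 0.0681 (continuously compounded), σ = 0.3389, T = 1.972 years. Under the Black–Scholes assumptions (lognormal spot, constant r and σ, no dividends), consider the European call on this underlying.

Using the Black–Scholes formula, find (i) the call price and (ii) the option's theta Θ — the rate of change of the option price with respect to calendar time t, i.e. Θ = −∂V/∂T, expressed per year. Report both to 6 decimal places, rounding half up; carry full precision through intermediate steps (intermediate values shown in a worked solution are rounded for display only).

σ√T = 0.3389·√1.972 = 0.475910
d₁ = (ln(S/K) + (r+σ²/2)T) / (σ√T) = (ln(105.84/87.36) + (0.0681+0.3389²/2)·1.972) / 0.475910 = (0.191891 + 0.247538) / 0.475910 = 0.923345
d₂ = d₁ − σ√T = 0.923345 − 0.475910 = 0.447435
e^{−rT} = e^{−0.0681·1.972} = 0.874334
N(d₁) = 0.822086,  N(d₂) = 0.672720
Call price V = S·N(d₁) − K·e^{−rT}·N(d₂) = 87.009621 − 51.383522 = 35.626099
φ(d₁) = (1/√(2π))·e^{−d₁²/2} = 0.260482
Θ = −S·φ(d₁)·σ/(2√T) − r·K·e^{−rT}·N(d₂) = −3.326714 − 3.499218 = -6.825932

price = 35.626099
Θ = -6.825932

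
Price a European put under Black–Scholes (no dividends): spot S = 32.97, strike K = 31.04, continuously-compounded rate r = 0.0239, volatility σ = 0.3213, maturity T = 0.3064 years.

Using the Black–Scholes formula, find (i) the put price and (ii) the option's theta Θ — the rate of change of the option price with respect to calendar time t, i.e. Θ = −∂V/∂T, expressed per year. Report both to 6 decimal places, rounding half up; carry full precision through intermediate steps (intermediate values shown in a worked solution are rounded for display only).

σ√T = 0.3213·√0.3064 = 0.177851
d₁ = (ln(S/K) + (r+σ²/2)T) / (σ√T) = (ln(32.97/31.04) + (0.0239+0.3213²/2)·0.3064) / 0.177851 = (0.060321 + 0.023138) / 0.177851 = 0.469269
d₂ = d₁ − σ√T = 0.469269 − 0.177851 = 0.291418
e^{−rT} = e^{−0.0239·0.3064} = 0.992704
N(−d₁) = 0.319439,  N(−d₂) = 0.385366
Put price V = K·e^{−rT}·N(−d₂) − S·N(−d₁) = 11.874474 − 10.531894 = 1.342580
φ(d₁) = (1/√(2π))·e^{−d₁²/2} = 0.357348
Θ = −S·φ(d₁)·σ/(2√T) + r·K·e^{−rT}·N(−d₂) = −3.419374 + 0.283800 = -3.135574

price = 1.342580
Θ = -3.135574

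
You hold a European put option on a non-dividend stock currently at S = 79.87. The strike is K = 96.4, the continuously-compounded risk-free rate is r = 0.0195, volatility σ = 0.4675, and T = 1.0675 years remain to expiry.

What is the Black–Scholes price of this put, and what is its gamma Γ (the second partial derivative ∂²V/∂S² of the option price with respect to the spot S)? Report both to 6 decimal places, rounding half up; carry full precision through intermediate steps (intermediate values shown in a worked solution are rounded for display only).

price = 24.867937
Γ = 0.010284

σ√T = 0.4675·√1.0675 = 0.483020
d₁ = (ln(S/K) + (r+σ²/2)T) / (σ√T) = (ln(79.87/96.4) + (0.0195+0.4675²/2)·1.0675) / 0.483020 = (-0.188106 + 0.137471) / 0.483020 = -0.104830
d₂ = d₁ − σ√T = -0.104830 − 0.483020 = -0.587851
e^{−rT} = e^{−0.0195·1.0675} = 0.979399
N(−d₁) = 0.541745,  N(−d₂) = 0.721684
Put price V = K·e^{−rT}·N(−d₂) − S·N(−d₁) = 68.137096 − 43.269158 = 24.867937
φ(d₁) = (1/√(2π))·e^{−d₁²/2} = 0.396756
Γ = φ(d₁) / (S·σ·√T) = 0.010284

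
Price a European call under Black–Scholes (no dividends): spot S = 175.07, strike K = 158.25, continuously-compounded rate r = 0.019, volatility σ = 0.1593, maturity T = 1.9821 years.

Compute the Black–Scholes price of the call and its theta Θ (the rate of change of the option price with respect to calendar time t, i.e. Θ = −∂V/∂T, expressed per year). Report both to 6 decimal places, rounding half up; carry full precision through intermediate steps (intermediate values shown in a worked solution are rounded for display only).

price = 28.645601
Θ = -5.034617

σ√T = 0.1593·√1.9821 = 0.224274
d₁ = (ln(S/K) + (r+σ²/2)T) / (σ√T) = (ln(175.07/158.25) + (0.019+0.1593²/2)·1.9821) / 0.224274 = (0.101010 + 0.062809) / 0.224274 = 0.730442
d₂ = d₁ − σ√T = 0.730442 − 0.224274 = 0.506169
e^{−rT} = e^{−0.019·1.9821} = 0.963040
N(d₁) = 0.767440,  N(d₂) = 0.693631
Call price V = S·N(d₁) − K·e^{−rT}·N(d₂) = 134.355739 − 105.710137 = 28.645601
φ(d₁) = (1/√(2π))·e^{−d₁²/2} = 0.305529
Θ = −S·φ(d₁)·σ/(2√T) − r·K·e^{−rT}·N(d₂) = −3.026124 − 2.008493 = -5.034617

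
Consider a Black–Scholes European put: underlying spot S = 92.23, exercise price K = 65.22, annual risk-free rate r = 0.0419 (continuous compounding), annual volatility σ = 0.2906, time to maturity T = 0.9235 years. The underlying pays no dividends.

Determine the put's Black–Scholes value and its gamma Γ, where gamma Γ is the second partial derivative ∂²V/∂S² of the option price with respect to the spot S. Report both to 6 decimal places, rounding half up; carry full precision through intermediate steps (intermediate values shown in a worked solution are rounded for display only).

price = 0.809441
Γ = 0.004886

σ√T = 0.2906·√0.9235 = 0.279263
d₁ = (ln(S/K) + (r+σ²/2)T) / (σ√T) = (ln(92.23/65.22) + (0.0419+0.2906²/2)·0.9235) / 0.279263 = (0.346519 + 0.077689) / 0.279263 = 1.519024
d₂ = d₁ − σ√T = 1.519024 − 0.279263 = 1.239761
e^{−rT} = e^{−0.0419·0.9235} = 0.962044
N(−d₁) = 0.064378,  N(−d₂) = 0.107532
Put price V = K·e^{−rT}·N(−d₂) − S·N(−d₁) = 6.747039 − 5.937599 = 0.809441
φ(d₁) = (1/√(2π))·e^{−d₁²/2} = 0.125851
Γ = φ(d₁) / (S·σ·√T) = 0.004886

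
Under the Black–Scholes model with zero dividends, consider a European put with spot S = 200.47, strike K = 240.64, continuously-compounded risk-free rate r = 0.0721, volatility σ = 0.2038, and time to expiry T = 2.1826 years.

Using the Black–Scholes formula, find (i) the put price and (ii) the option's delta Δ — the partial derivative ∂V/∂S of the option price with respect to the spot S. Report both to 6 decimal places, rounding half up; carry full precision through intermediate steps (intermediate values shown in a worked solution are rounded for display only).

σ√T = 0.2038·√2.1826 = 0.301086
d₁ = (ln(S/K) + (r+σ²/2)T) / (σ√T) = (ln(200.47/240.64) + (0.0721+0.2038²/2)·2.1826) / 0.301086 = (-0.182637 + 0.202692) / 0.301086 = 0.066607
d₂ = d₁ − σ√T = 0.066607 − 0.301086 = -0.234479
e^{−rT} = e^{−0.0721·2.1826} = 0.854392
N(−d₁) = 0.473447,  N(−d₂) = 0.592693
Put price V = K·e^{−rT}·N(−d₂) − S·N(−d₁) = 121.858276 − 94.911952 = 26.946324
Δ = −N(−d₁) = -0.473447

price = 26.946324
Δ = -0.473447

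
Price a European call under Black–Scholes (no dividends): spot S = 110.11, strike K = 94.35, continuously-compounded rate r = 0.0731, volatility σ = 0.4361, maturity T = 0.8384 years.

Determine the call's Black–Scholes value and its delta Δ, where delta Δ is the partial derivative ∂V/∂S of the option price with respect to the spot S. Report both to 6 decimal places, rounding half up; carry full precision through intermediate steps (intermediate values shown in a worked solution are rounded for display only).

price = 28.620689
Δ = 0.770342

σ√T = 0.4361·√0.8384 = 0.399311
d₁ = (ln(S/K) + (r+σ²/2)T) / (σ√T) = (ln(110.11/94.35) + (0.0731+0.4361²/2)·0.8384) / 0.399311 = (0.154469 + 0.141012) / 0.399311 = 0.739975
d₂ = d₁ − σ√T = 0.739975 − 0.399311 = 0.340664
e^{−rT} = e^{−0.0731·0.8384} = 0.940553
N(d₁) = 0.770342,  N(d₂) = 0.633322
Call price V = S·N(d₁) − K·e^{−rT}·N(d₂) = 84.822401 − 56.201712 = 28.620689
Δ = N(d₁) = 0.770342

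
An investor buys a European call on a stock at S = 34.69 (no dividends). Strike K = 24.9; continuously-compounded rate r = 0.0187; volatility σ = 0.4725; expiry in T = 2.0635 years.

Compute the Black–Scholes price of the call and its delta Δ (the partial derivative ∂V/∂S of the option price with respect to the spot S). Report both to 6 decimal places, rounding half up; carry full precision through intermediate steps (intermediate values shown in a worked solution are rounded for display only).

price = 14.229364
Δ = 0.811854

σ√T = 0.4725·√2.0635 = 0.678741
d₁ = (ln(S/K) + (r+σ²/2)T) / (σ√T) = (ln(34.69/24.9) + (0.0187+0.4725²/2)·2.0635) / 0.678741 = (0.331584 + 0.268932) / 0.678741 = 0.884750
d₂ = d₁ − σ√T = 0.884750 − 0.678741 = 0.206009
e^{−rT} = e^{−0.0187·2.0635} = 0.962148
N(d₁) = 0.811854,  N(d₂) = 0.581608
Call price V = S·N(d₁) − K·e^{−rT}·N(d₂) = 28.163220 − 13.933856 = 14.229364
Δ = N(d₁) = 0.811854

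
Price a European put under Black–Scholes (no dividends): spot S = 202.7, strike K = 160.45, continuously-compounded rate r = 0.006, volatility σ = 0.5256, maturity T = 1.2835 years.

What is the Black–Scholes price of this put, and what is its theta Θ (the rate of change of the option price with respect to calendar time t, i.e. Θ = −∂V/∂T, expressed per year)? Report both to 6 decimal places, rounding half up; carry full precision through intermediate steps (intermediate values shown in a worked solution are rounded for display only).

price = 23.935556
Θ = -14.212455

σ√T = 0.5256·√1.2835 = 0.595461
d₁ = (ln(S/K) + (r+σ²/2)T) / (σ√T) = (ln(202.7/160.45) + (0.006+0.5256²/2)·1.2835) / 0.595461 = (0.233745 + 0.184988) / 0.595461 = 0.703207
d₂ = d₁ − σ√T = 0.703207 − 0.595461 = 0.107746
e^{−rT} = e^{−0.006·1.2835} = 0.992329
N(−d₁) = 0.240963,  N(−d₂) = 0.457098
Put price V = K·e^{−rT}·N(−d₂) − S·N(−d₁) = 72.778806 − 48.843251 = 23.935556
φ(d₁) = (1/√(2π))·e^{−d₁²/2} = 0.311552
Θ = −S·φ(d₁)·σ/(2√T) + r·K·e^{−rT}·N(−d₂) = −14.649128 + 0.436673 = -14.212455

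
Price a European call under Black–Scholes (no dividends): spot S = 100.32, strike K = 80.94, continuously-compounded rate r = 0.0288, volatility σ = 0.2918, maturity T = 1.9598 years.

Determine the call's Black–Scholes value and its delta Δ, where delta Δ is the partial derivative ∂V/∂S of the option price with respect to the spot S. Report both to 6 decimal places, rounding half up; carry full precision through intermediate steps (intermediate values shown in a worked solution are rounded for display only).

σ√T = 0.2918·√1.9598 = 0.408499
d₁ = (ln(S/K) + (r+σ²/2)T) / (σ√T) = (ln(100.32/80.94) + (0.0288+0.2918²/2)·1.9598) / 0.408499 = (0.214657 + 0.139878) / 0.408499 = 0.867896
d₂ = d₁ − σ√T = 0.867896 − 0.408499 = 0.459397
e^{−rT} = e^{−0.0288·1.9598} = 0.945121
N(d₁) = 0.807274,  N(d₂) = 0.677026
Call price V = S·N(d₁) − K·e^{−rT}·N(d₂) = 80.985776 − 51.791168 = 29.194608
Δ = N(d₁) = 0.807274

price = 29.194608
Δ = 0.807274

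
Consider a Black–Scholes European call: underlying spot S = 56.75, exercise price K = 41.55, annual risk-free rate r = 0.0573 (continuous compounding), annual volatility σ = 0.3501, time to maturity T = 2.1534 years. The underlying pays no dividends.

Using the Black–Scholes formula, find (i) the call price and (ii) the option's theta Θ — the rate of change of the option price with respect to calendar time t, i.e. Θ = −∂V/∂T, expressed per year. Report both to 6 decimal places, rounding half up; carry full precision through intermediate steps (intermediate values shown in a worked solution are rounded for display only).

σ√T = 0.3501·√2.1534 = 0.513753
d₁ = (ln(S/K) + (r+σ²/2)T) / (σ√T) = (ln(56.75/41.55) + (0.0573+0.3501²/2)·2.1534) / 0.513753 = (0.311758 + 0.255361) / 0.513753 = 1.103875
d₂ = d₁ − σ√T = 1.103875 − 0.513753 = 0.590122
e^{−rT} = e^{−0.0573·2.1534} = 0.883919
N(d₁) = 0.865176,  N(d₂) = 0.722445
Call price V = S·N(d₁) − K·e^{−rT}·N(d₂) = 49.098753 − 26.533135 = 22.565618
φ(d₁) = (1/√(2π))·e^{−d₁²/2} = 0.216924
Θ = −S·φ(d₁)·σ/(2√T) − r·K·e^{−rT}·N(d₂) = −1.468498 − 1.520349 = -2.988846

price = 22.565618
Θ = -2.988846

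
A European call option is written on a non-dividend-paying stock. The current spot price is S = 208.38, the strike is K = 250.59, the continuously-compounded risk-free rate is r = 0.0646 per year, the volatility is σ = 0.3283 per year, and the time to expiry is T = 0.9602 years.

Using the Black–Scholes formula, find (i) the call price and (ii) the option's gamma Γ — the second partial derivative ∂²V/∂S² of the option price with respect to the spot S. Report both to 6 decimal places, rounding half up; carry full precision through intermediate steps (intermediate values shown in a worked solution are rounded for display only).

price = 16.802169
Γ = 0.005809

σ√T = 0.3283·√0.9602 = 0.321700
d₁ = (ln(S/K) + (r+σ²/2)T) / (σ√T) = (ln(208.38/250.59) + (0.0646+0.3283²/2)·0.9602) / 0.321700 = (-0.184455 + 0.113775) / 0.321700 = -0.219708
d₂ = d₁ − σ√T = -0.219708 − 0.321700 = -0.541409
e^{−rT} = e^{−0.0646·0.9602} = 0.939856
N(d₁) = 0.413049,  N(d₂) = 0.294113
Call price V = S·N(d₁) − K·e^{−rT}·N(d₂) = 86.071184 − 69.269015 = 16.802169
φ(d₁) = (1/√(2π))·e^{−d₁²/2} = 0.389429
Γ = φ(d₁) / (S·σ·√T) = 0.005809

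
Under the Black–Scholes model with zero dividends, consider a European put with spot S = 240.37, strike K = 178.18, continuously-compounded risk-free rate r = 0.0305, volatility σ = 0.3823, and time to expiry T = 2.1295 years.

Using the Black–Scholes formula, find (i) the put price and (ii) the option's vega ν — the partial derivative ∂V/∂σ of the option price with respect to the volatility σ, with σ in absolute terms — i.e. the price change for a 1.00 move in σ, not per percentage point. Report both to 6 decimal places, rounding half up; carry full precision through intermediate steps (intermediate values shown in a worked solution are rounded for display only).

price = 16.910282
ν = 90.637199

σ√T = 0.3823·√2.1295 = 0.557883
d₁ = (ln(S/K) + (r+σ²/2)T) / (σ√T) = (ln(240.37/178.18) + (0.0305+0.3823²/2)·2.1295) / 0.557883 = (0.299385 + 0.220566) / 0.557883 = 0.932008
d₂ = d₁ − σ√T = 0.932008 − 0.557883 = 0.374125
e^{−rT} = e^{−0.0305·2.1295} = 0.937115
N(−d₁) = 0.175666,  N(−d₂) = 0.354156
Put price V = K·e^{−rT}·N(−d₂) − S·N(−d₁) = 59.135145 − 42.224863 = 16.910282
φ(d₁) = (1/√(2π))·e^{−d₁²/2} = 0.258397
ν = S·φ(d₁)·√T = 90.637199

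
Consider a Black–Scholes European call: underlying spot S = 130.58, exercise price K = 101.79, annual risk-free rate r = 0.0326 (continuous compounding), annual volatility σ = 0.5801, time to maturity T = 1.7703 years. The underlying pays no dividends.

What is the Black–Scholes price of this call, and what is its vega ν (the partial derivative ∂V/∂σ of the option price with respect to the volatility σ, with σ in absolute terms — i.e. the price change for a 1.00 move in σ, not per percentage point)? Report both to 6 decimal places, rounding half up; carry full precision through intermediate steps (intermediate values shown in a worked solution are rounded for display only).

σ√T = 0.5801·√1.7703 = 0.771838
d₁ = (ln(S/K) + (r+σ²/2)T) / (σ√T) = (ln(130.58/101.79) + (0.0326+0.5801²/2)·1.7703) / 0.771838 = (0.249074 + 0.355579) / 0.771838 = 0.783394
d₂ = d₁ − σ√T = 0.783394 − 0.771838 = 0.011555
e^{−rT} = e^{−0.0326·1.7703} = 0.943922
N(d₁) = 0.783302,  N(d₂) = 0.504610
Call price V = S·N(d₁) − K·e^{−rT}·N(d₂) = 102.283573 − 48.483826 = 53.799747
φ(d₁) = (1/√(2π))·e^{−d₁²/2} = 0.293525
ν = S·φ(d₁)·√T = 50.997127

price = 53.799747
ν = 50.997127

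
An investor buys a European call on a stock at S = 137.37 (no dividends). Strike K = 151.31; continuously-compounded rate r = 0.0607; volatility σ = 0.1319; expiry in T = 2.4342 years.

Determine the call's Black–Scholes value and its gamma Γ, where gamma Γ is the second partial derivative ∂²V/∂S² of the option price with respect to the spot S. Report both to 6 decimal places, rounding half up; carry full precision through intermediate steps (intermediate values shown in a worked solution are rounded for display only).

price = 14.734827
Γ = 0.013268

σ√T = 0.1319·√2.4342 = 0.205789
d₁ = (ln(S/K) + (r+σ²/2)T) / (σ√T) = (ln(137.37/151.31) + (0.0607+0.1319²/2)·2.4342) / 0.205789 = (-0.096653 + 0.168931) / 0.205789 = 0.351223
d₂ = d₁ − σ√T = 0.351223 − 0.205789 = 0.145433
e^{−rT} = e^{−0.0607·2.4342} = 0.862642
N(d₁) = 0.637289,  N(d₂) = 0.557816
Call price V = S·N(d₁) − K·e^{−rT}·N(d₂) = 87.544434 − 72.809607 = 14.734827
φ(d₁) = (1/√(2π))·e^{−d₁²/2} = 0.375080
Γ = φ(d₁) / (S·σ·√T) = 0.013268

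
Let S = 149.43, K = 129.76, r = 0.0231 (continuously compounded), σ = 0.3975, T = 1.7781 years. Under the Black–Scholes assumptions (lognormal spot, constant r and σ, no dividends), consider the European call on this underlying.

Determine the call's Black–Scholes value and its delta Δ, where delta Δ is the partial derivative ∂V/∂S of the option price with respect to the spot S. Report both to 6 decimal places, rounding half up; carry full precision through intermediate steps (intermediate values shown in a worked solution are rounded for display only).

σ√T = 0.3975·√1.7781 = 0.530048
d₁ = (ln(S/K) + (r+σ²/2)T) / (σ√T) = (ln(149.43/129.76) + (0.0231+0.3975²/2)·1.7781) / 0.530048 = (0.141141 + 0.181550) / 0.530048 = 0.608796
d₂ = d₁ − σ√T = 0.608796 − 0.530048 = 0.078748
e^{−rT} = e^{−0.0231·1.7781} = 0.959758
N(d₁) = 0.728670,  N(d₂) = 0.531383
Call price V = S·N(d₁) − K·e^{−rT}·N(d₂) = 108.885175 − 66.177530 = 42.707645
Δ = N(d₁) = 0.728670

price = 42.707645
Δ = 0.728670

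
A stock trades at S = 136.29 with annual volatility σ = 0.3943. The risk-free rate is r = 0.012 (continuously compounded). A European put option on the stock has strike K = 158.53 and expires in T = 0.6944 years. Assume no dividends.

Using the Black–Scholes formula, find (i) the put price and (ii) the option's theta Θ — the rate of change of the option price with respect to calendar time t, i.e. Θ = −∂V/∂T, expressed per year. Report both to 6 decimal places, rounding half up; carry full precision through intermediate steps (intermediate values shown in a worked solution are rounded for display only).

price = 31.374164
Θ = -11.033394

σ√T = 0.3943·√0.6944 = 0.328573
d₁ = (ln(S/K) + (r+σ²/2)T) / (σ√T) = (ln(136.29/158.53) + (0.012+0.3943²/2)·0.6944) / 0.328573 = (-0.151159 + 0.062313) / 0.328573 = -0.270400
d₂ = d₁ − σ√T = -0.270400 − 0.328573 = -0.598973
e^{−rT} = e^{−0.012·0.6944} = 0.991702
N(−d₁) = 0.606574,  N(−d₂) = 0.725404
Put price V = K·e^{−rT}·N(−d₂) − S·N(−d₁) = 114.044088 − 82.669925 = 31.374164
φ(d₁) = (1/√(2π))·e^{−d₁²/2} = 0.384621
Θ = −S·φ(d₁)·σ/(2√T) + r·K·e^{−rT}·N(−d₂) = −12.401923 + 1.368529 = -11.033394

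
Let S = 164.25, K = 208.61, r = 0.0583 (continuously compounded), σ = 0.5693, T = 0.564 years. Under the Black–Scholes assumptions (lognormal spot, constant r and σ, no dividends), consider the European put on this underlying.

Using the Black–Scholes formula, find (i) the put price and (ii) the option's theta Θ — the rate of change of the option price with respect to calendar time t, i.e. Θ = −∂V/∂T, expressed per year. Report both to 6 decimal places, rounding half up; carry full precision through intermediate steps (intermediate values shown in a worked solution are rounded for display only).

σ√T = 0.5693·√0.564 = 0.427544
d₁ = (ln(S/K) + (r+σ²/2)T) / (σ√T) = (ln(164.25/208.61) + (0.0583+0.5693²/2)·0.564) / 0.427544 = (-0.239077 + 0.124278) / 0.427544 = -0.268507
d₂ = d₁ − σ√T = -0.268507 − 0.427544 = -0.696051
e^{−rT} = e^{−0.0583·0.564} = 0.967654
N(−d₁) = 0.605846,  N(−d₂) = 0.756802
Put price V = K·e^{−rT}·N(−d₂) − S·N(−d₁) = 152.769648 − 99.510144 = 53.259505
φ(d₁) = (1/√(2π))·e^{−d₁²/2} = 0.384817
Θ = −S·φ(d₁)·σ/(2√T) + r·K·e^{−rT}·N(−d₂) = −23.956953 + 8.906470 = -15.050482

price = 53.259505
Θ = -15.050482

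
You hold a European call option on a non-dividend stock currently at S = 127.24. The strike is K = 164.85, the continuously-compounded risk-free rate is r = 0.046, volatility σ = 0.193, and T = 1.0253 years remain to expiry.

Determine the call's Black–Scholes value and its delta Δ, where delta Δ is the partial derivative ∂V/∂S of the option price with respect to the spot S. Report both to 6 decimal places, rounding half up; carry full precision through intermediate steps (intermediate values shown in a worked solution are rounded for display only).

price = 1.952485
Δ = 0.162053

σ√T = 0.193·√1.0253 = 0.195426
d₁ = (ln(S/K) + (r+σ²/2)T) / (σ√T) = (ln(127.24/164.85) + (0.046+0.193²/2)·1.0253) / 0.195426 = (-0.258961 + 0.066259) / 0.195426 = -0.986057
d₂ = d₁ − σ√T = -0.986057 − 0.195426 = -1.181483
e^{−rT} = e^{−0.046·1.0253} = 0.953931
N(d₁) = 0.162053,  N(d₂) = 0.118705
Call price V = S·N(d₁) − K·e^{−rT}·N(d₂) = 20.619564 − 18.667080 = 1.952485
Δ = N(d₁) = 0.162053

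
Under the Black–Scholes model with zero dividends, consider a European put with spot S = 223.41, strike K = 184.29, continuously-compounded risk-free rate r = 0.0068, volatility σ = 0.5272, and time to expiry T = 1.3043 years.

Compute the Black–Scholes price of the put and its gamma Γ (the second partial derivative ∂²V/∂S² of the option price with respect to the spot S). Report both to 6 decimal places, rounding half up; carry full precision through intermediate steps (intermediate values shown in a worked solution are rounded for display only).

σ√T = 0.5272·√1.3043 = 0.602094
d₁ = (ln(S/K) + (r+σ²/2)T) / (σ√T) = (ln(223.41/184.29) + (0.0068+0.5272²/2)·1.3043) / 0.602094 = (0.192498 + 0.190128) / 0.602094 = 0.635492
d₂ = d₁ − σ√T = 0.635492 − 0.602094 = 0.033398
e^{−rT} = e^{−0.0068·1.3043} = 0.991170
N(−d₁) = 0.262554,  N(−d₂) = 0.486679
Put price V = K·e^{−rT}·N(−d₂) − S·N(−d₁) = 88.898024 − 58.657147 = 30.240877
φ(d₁) = (1/√(2π))·e^{−d₁²/2} = 0.325998
Γ = φ(d₁) / (S·σ·√T) = 0.002424

price = 30.240877
Γ = 0.002424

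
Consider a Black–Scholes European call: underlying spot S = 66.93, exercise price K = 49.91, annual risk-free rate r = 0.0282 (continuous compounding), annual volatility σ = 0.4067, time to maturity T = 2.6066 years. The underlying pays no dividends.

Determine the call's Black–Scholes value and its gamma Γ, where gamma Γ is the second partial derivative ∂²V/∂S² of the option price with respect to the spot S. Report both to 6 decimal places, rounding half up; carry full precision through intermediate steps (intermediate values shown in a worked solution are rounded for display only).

σ√T = 0.4067·√2.6066 = 0.656616
d₁ = (ln(S/K) + (r+σ²/2)T) / (σ√T) = (ln(66.93/49.91) + (0.0282+0.4067²/2)·2.6066) / 0.656616 = (0.293426 + 0.289078) / 0.656616 = 0.887131
d₂ = d₁ − σ√T = 0.887131 − 0.656616 = 0.230515
e^{−rT} = e^{−0.0282·2.6066} = 0.929130
N(d₁) = 0.812496,  N(d₂) = 0.591154
Call price V = S·N(d₁) − K·e^{−rT}·N(d₂) = 54.380343 − 27.413536 = 26.966807
φ(d₁) = (1/√(2π))·e^{−d₁²/2} = 0.269163
Γ = φ(d₁) / (S·σ·√T) = 0.006125

price = 26.966807
Γ = 0.006125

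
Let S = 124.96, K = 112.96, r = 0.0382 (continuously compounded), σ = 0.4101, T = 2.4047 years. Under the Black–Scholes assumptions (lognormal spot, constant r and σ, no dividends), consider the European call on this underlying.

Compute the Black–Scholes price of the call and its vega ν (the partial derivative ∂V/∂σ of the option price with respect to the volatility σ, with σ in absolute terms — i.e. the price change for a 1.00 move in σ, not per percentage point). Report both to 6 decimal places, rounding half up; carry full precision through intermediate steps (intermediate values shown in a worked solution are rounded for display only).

price = 40.649677
ν = 63.741712

σ√T = 0.4101·√2.4047 = 0.635946
d₁ = (ln(S/K) + (r+σ²/2)T) / (σ√T) = (ln(124.96/112.96) + (0.0382+0.4101²/2)·2.4047) / 0.635946 = (0.100960 + 0.294073) / 0.635946 = 0.621174
d₂ = d₁ − σ√T = 0.621174 − 0.635946 = -0.014772
e^{−rT} = e^{−0.0382·2.4047} = 0.912233
N(d₁) = 0.732757,  N(d₂) = 0.494107
Call price V = S·N(d₁) − K·e^{−rT}·N(d₂) = 91.565367 − 50.915690 = 40.649677
φ(d₁) = (1/√(2π))·e^{−d₁²/2} = 0.328944
ν = S·φ(d₁)·√T = 63.741712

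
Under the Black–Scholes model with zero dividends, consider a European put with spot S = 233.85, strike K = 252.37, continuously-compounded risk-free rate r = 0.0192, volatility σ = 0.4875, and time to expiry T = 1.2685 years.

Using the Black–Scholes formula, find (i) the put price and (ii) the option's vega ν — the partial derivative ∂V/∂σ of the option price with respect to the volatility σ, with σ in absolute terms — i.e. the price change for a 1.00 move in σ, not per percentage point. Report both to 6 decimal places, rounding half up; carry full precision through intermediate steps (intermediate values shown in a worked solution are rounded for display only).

price = 58.382955
ν = 103.383492

σ√T = 0.4875·√1.2685 = 0.549060
d₁ = (ln(S/K) + (r+σ²/2)T) / (σ√T) = (ln(233.85/252.37) + (0.0192+0.4875²/2)·1.2685) / 0.549060 = (-0.076216 + 0.175089) / 0.549060 = 0.180076
d₂ = d₁ − σ√T = 0.180076 − 0.549060 = -0.368985
e^{−rT} = e^{−0.0192·1.2685} = 0.975939
N(−d₁) = 0.428547,  N(−d₂) = 0.643930
Put price V = K·e^{−rT}·N(−d₂) − S·N(−d₁) = 158.598583 − 100.215629 = 58.382955
φ(d₁) = (1/√(2π))·e^{−d₁²/2} = 0.392526
ν = S·φ(d₁)·√T = 103.383492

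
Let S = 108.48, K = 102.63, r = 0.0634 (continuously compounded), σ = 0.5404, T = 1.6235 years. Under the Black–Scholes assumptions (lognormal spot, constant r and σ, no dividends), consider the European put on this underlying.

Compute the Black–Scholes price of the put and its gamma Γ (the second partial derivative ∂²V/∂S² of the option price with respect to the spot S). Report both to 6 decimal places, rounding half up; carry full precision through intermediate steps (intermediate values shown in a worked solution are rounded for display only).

price = 19.820249
Γ = 0.004529

σ√T = 0.5404·√1.6235 = 0.688560
d₁ = (ln(S/K) + (r+σ²/2)T) / (σ√T) = (ln(108.48/102.63) + (0.0634+0.5404²/2)·1.6235) / 0.688560 = (0.055436 + 0.339987) / 0.688560 = 0.574275
d₂ = d₁ − σ√T = 0.574275 − 0.688560 = -0.114284
e^{−rT} = e^{−0.0634·1.6235} = 0.902190
N(−d₁) = 0.282891,  N(−d₂) = 0.545494
Put price V = K·e^{−rT}·N(−d₂) − S·N(−d₁) = 50.508248 − 30.687999 = 19.820249
φ(d₁) = (1/√(2π))·e^{−d₁²/2} = 0.338296
Γ = φ(d₁) / (S·σ·√T) = 0.004529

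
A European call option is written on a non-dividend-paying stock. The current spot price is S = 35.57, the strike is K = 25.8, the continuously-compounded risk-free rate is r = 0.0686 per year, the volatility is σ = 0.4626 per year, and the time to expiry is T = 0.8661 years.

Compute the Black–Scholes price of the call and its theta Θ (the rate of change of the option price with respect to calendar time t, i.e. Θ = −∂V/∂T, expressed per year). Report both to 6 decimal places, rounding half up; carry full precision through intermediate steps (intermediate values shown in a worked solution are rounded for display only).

σ√T = 0.4626·√0.8661 = 0.430516
d₁ = (ln(S/K) + (r+σ²/2)T) / (σ√T) = (ln(35.57/25.8) + (0.0686+0.4626²/2)·0.8661) / 0.430516 = (0.321128 + 0.152087) / 0.430516 = 1.099179
d₂ = d₁ − σ√T = 1.099179 − 0.430516 = 0.668663
e^{−rT} = e^{−0.0686·0.8661} = 0.942316
N(d₁) = 0.864155,  N(d₂) = 0.748145
Call price V = S·N(d₁) − K·e^{−rT}·N(d₂) = 30.737997 − 18.188714 = 12.549283
φ(d₁) = (1/√(2π))·e^{−d₁²/2} = 0.218049
Θ = −S·φ(d₁)·σ/(2√T) − r·K·e^{−rT}·N(d₂) = −1.927655 − 1.247746 = -3.175400

price = 12.549283
Θ = -3.175400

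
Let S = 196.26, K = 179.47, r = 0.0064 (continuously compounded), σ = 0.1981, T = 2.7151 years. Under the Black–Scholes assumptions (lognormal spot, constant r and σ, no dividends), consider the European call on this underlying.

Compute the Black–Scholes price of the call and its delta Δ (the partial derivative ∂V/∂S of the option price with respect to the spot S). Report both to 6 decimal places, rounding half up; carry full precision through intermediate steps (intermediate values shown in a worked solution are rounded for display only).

σ√T = 0.1981·√2.7151 = 0.326420
d₁ = (ln(S/K) + (r+σ²/2)T) / (σ√T) = (ln(196.26/179.47) + (0.0064+0.1981²/2)·2.7151) / 0.326420 = (0.089432 + 0.070652) / 0.326420 = 0.490423
d₂ = d₁ − σ√T = 0.490423 − 0.326420 = 0.164002
e^{−rT} = e^{−0.0064·2.7151} = 0.982773
N(d₁) = 0.688083,  N(d₂) = 0.565135
Call price V = S·N(d₁) − K·e^{−rT}·N(d₂) = 135.043098 − 99.677643 = 35.365455
Δ = N(d₁) = 0.688083

price = 35.365455
Δ = 0.688083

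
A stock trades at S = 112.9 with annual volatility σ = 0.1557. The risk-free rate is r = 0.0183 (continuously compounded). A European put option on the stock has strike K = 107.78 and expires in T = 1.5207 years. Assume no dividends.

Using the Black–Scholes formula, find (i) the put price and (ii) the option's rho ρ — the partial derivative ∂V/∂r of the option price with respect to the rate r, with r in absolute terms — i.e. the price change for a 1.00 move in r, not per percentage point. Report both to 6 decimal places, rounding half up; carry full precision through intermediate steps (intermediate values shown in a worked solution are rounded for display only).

price = 4.899264
ρ = -61.475057

σ√T = 0.1557·√1.5207 = 0.192004
d₁ = (ln(S/K) + (r+σ²/2)T) / (σ√T) = (ln(112.9/107.78) + (0.0183+0.1557²/2)·1.5207) / 0.192004 = (0.046410 + 0.046262) / 0.192004 = 0.482656
d₂ = d₁ − σ√T = 0.482656 − 0.192004 = 0.290652
e^{−rT} = e^{−0.0183·1.5207} = 0.972555
N(−d₁) = 0.314670,  N(−d₂) = 0.385659
Put price V = K·e^{−rT}·N(−d₂) − S·N(−d₁) = 40.425499 − 35.526235 = 4.899264
ρ = −K·T·e^{−rT}·N(−d₂) = -61.475057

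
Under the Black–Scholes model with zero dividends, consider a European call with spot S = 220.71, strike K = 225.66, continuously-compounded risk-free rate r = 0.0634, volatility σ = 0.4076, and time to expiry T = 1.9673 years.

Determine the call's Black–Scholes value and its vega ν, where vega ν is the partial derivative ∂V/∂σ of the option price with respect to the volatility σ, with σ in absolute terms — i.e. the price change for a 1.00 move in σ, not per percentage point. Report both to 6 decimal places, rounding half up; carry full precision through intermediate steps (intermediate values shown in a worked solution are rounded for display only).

price = 58.733714
ν = 110.833180

σ√T = 0.4076·√1.9673 = 0.571702
d₁ = (ln(S/K) + (r+σ²/2)T) / (σ√T) = (ln(220.71/225.66) + (0.0634+0.4076²/2)·1.9673) / 0.571702 = (-0.022180 + 0.288148) / 0.571702 = 0.465222
d₂ = d₁ − σ√T = 0.465222 − 0.571702 = -0.106479
e^{−rT} = e^{−0.0634·1.9673} = 0.882738
N(d₁) = 0.679114,  N(d₂) = 0.457601
Call price V = S·N(d₁) − K·e^{−rT}·N(d₂) = 149.887226 − 91.153513 = 58.733714
φ(d₁) = (1/√(2π))·e^{−d₁²/2} = 0.358024
ν = S·φ(d₁)·√T = 110.833180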